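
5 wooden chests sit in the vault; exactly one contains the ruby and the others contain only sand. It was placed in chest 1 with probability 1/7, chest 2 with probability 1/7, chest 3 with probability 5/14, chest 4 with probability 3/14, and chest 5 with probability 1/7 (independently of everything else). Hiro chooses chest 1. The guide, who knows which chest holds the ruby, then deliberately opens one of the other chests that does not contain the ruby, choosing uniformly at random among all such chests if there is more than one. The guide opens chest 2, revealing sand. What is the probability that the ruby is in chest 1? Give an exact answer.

Consider each possible location of the ruby in turn.
If it is in chest 1 (prior 1/7): the guide has 4 equally likely choices, so probability 1/4; weight (1/7)·(1/4) = 1/28.
If it is in chest 2 (prior 1/7): the guide opened chest 2, so this case is ruled out; weight (1/7)·0 = 0.
If it is in chest 3 (prior 5/14): the guide has 3 equally likely choices, so probability 1/3; weight (5/14)·(1/3) = 5/42.
If it is in chest 4 (prior 3/14): the guide has 3 equally likely choices, so probability 1/3; weight (3/14)·(1/3) = 1/14.
If it is in chest 5 (prior 1/7): the guide has 3 equally likely choices, so probability 1/3; weight (1/7)·(1/3) = 1/21.
The weights sum to 23/84.
So P(the ruby in chest 1 | the guide opened chest 2) = (1/28) / (23/84) = 3/23.

3/23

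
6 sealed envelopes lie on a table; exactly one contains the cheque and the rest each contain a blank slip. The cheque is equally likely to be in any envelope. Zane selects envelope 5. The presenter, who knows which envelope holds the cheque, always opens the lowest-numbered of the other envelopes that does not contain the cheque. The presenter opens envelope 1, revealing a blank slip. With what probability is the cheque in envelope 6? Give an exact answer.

Consider each possible location of the cheque in turn.
If it is in envelope 1 (prior 1/6): the presenter opened envelope 1, so this case is ruled out; weight (1/6)·0 = 0.
If it is in any of envelopes 2, 3, 4, 5, and 6 (prior 1/6 each): envelope 1 is the lowest-numbered option available, probability 1; weight (1/6)·1 = 1/6 each.
The weights sum to 5/6.
So P(the cheque in envelope 6 | the presenter opened envelope 1) = (1/6) / (5/6) = 1/5.

1/5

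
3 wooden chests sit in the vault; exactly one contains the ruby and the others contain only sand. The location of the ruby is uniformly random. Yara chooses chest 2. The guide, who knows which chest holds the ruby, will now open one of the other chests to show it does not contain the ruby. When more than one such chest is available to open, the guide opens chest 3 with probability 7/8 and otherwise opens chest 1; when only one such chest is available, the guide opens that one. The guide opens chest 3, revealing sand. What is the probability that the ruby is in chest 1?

Apply Bayes' rule, conditioning on where the ruby actually is.
If it is in chest 1 (prior 1/3): only chest 3 is available, probability 1; weight (1/3)·1 = 1/3.
If it is in chest 2 (prior 1/3): chest 3 is available, opened with probability 7/8; weight (1/3)·(7/8) = 7/24.
If it is in chest 3 (prior 1/3): the guide opened chest 3, so this case is ruled out; weight (1/3)·0 = 0.
The weights sum to 5/8.
So P(the ruby in chest 1 | the guide opened chest 3) = (1/3) / (5/8) = 8/15.

8/15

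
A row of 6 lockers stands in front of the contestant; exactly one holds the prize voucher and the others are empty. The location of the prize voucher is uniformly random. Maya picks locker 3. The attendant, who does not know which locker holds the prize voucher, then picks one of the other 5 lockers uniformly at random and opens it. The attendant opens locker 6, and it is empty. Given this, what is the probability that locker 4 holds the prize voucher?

1/5

Because the attendant chose which locker to open without knowing where the prize voucher is, the choice is independent of the prize location. Learning that locker 6 does not hold the prize voucher simply rules out that one location and leaves the remaining 5 lockers still equally likely by symmetry.
So P(the prize voucher in locker 4) = 1/5.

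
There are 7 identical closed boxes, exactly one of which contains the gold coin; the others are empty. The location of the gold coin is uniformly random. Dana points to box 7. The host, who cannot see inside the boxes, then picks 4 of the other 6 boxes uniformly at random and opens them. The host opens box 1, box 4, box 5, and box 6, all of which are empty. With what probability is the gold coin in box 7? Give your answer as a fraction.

1/3

Consider each possible location of the gold coin in turn.
If it is in any of boxes 1, 4, 5, and 6 (prior 1/7 each): that box was opened and seen not to hold the prize — ruled out; weight (1/7)·0 = 0 each.
If it is in any of boxes 2, 3, and 7 (prior 1/7 each): the host picks exactly this set with probability 1/15 regardless, and none is the prize; weight (1/7)·(1/15) = 1/105 each.
The weights sum to 1/35.
So P(the gold coin in box 7 | the host opened box 1, box 4, box 5, and box 6) = (1/105) / (1/35) = 1/3.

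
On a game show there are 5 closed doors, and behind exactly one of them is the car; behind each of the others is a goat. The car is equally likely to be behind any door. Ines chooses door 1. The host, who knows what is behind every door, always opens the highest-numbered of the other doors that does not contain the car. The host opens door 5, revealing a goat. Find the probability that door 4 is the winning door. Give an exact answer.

Apply Bayes' rule, conditioning on where the car actually is.
If it is behind any of doors 1, 2, 3, and 4 (prior 1/5 each): door 5 is the highest-numbered option available, probability 1; weight (1/5)·1 = 1/5 each.
If it is behind door 5 (prior 1/5): the host opened door 5, so this case is ruled out; weight (1/5)·0 = 0.
The weights sum to 4/5.
So P(the car behind door 4 | the host opened door 5) = (1/5) / (4/5) = 1/4.

1/4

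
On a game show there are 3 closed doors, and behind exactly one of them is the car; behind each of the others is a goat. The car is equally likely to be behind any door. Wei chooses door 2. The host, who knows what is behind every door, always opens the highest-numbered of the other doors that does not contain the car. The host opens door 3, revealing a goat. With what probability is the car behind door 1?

1/2

Condition on the true location of the car.
If it is behind either of doors 1 and 2 (prior 1/3 each): door 3 is the highest-numbered option available, probability 1; weight (1/3)·1 = 1/3 each.
If it is behind door 3 (prior 1/3): the host opened door 3, so this case is ruled out; weight (1/3)·0 = 0.
The weights sum to 2/3.
So P(the car behind door 1 | the host opened door 3) = (1/3) / (2/3) = 1/2.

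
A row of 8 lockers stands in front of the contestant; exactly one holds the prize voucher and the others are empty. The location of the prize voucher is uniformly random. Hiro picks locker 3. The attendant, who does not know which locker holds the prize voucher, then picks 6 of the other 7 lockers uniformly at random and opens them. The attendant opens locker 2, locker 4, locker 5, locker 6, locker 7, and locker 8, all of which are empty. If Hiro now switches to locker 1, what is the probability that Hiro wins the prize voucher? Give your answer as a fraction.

Because the attendant chose which lockers to open without knowing where the prize voucher is, the choice is independent of the prize location. Learning that none of the 6 opened lockers holds the prize voucher simply rules out those 6 locations and leaves the remaining 2 lockers still equally likely by symmetry.
So P(the prize voucher in locker 1) = 1/2.

1/2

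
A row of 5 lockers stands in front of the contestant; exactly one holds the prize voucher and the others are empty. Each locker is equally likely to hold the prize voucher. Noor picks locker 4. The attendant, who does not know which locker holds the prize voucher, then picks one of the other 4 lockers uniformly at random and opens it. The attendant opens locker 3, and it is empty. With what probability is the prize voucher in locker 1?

1/4

Consider each possible location of the prize voucher in turn.
If it is in any of lockers 1, 2, 4, and 5 (prior 1/5 each): the attendant picks locker 3 with probability 1/4 regardless, and it is not the prize; weight (1/5)·(1/4) = 1/20 each.
If it is in locker 3 (prior 1/5): the attendant opened locker 3, so this case is ruled out; weight (1/5)·0 = 0.
The weights sum to 1/5.
So P(the prize voucher in locker 1 | the attendant opened locker 3) = (1/20) / (1/5) = 1/4.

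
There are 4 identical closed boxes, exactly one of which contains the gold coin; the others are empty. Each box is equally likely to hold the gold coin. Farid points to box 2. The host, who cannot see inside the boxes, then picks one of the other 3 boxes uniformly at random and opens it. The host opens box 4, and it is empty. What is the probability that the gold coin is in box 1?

Because the host chose which box to open without knowing where the gold coin is, the choice is independent of the prize location. Learning that box 4 does not hold the gold coin simply rules out that one location and leaves the remaining 3 boxes still equally likely by symmetry.
So P(the gold coin in box 1) = 1/3.

1/3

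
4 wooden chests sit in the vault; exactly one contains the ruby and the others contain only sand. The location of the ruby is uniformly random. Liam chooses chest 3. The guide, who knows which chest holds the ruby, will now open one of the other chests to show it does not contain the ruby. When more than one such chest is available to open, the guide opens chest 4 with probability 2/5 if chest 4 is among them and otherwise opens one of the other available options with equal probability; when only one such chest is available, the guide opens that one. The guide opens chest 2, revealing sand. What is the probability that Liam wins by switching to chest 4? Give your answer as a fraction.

5/14

Apply Bayes' rule, conditioning on where the ruby actually is.
If it is in chest 1 (prior 1/4): chest 4 is available but not opened, probability 3/5; weight (1/4)·(3/5) = 3/20.
If it is in chest 2 (prior 1/4): the guide opened chest 2, so this case is ruled out; weight (1/4)·0 = 0.
If it is in chest 3 (prior 1/4): chest 4 is available but not opened; chest 2 gets probability (1 − 2/5)/2 = 3/10; weight (1/4)·(3/10) = 3/40.
If it is in chest 4 (prior 1/4): chest 4 holds the prize so is unavailable; the guide chooses uniformly among the 2 others, probability 1/2; weight (1/4)·(1/2) = 1/8.
The weights sum to 7/20.
So P(the ruby in chest 4 | the guide opened chest 2) = (1/8) / (7/20) = 5/14.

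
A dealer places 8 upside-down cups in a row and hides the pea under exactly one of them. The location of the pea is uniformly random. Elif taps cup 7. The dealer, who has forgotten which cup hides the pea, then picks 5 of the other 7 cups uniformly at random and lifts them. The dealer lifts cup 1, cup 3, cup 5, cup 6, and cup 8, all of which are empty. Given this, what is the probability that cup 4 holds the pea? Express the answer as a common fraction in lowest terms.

1/3

Apply Bayes' rule, conditioning on where the pea actually is.
If it is under any of cups 1, 3, 5, 6, and 8 (prior 1/8 each): that cup was opened and seen not to hold the prize — ruled out; weight (1/8)·0 = 0 each.
If it is under any of cups 2, 4, and 7 (prior 1/8 each): the dealer picks exactly this set with probability 1/21 regardless, and none is the prize; weight (1/8)·(1/21) = 1/168 each.
The weights sum to 1/56.
So P(the pea under cup 4 | the dealer opened cup 1, cup 3, cup 5, cup 6, and cup 8) = (1/168) / (1/56) = 1/3.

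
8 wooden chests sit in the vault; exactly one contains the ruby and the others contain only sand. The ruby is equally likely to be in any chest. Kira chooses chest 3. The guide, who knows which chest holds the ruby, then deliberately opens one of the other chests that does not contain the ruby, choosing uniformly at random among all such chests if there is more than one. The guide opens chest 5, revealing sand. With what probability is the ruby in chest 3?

Condition on the true location of the ruby.
If it is in any of chests 1, 2, 4, 6, 7, and 8 (prior 1/8 each): the guide has 6 equally likely choices, so probability 1/6; weight (1/8)·(1/6) = 1/48 each.
If it is in chest 3 (prior 1/8): the guide has 7 equally likely choices, so probability 1/7; weight (1/8)·(1/7) = 1/56.
If it is in chest 5 (prior 1/8): the guide opened chest 5, so this case is ruled out; weight (1/8)·0 = 0.
The weights sum to 1/7.
So P(the ruby in chest 3 | the guide opened chest 5) = (1/56) / (1/7) = 1/8.

1/8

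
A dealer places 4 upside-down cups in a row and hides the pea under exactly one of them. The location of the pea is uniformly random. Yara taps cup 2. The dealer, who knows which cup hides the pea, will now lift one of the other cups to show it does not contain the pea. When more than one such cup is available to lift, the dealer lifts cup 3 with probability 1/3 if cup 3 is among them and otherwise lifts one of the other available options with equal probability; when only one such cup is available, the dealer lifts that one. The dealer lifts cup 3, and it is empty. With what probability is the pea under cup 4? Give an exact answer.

Apply Bayes' rule, conditioning on where the pea actually is.
If it is under any of cups 1, 2, and 4 (prior 1/4 each): cup 3 is available, opened with probability 1/3; weight (1/4)·(1/3) = 1/12 each.
If it is under cup 3 (prior 1/4): the dealer opened cup 3, so this case is ruled out; weight (1/4)·0 = 0.
The weights sum to 1/4.
So P(the pea under cup 4 | the dealer opened cup 3) = (1/12) / (1/4) = 1/3.

1/3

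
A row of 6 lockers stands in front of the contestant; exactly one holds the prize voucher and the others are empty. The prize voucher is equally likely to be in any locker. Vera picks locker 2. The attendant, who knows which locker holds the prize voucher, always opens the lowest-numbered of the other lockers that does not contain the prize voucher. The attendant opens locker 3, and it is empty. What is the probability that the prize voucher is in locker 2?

0

Apply Bayes' rule, conditioning on where the prize voucher actually is.
If it is in locker 1 (prior 1/6): locker 3 is the lowest-numbered option available, probability 1; weight (1/6)·1 = 1/6.
If it is in any of lockers 2, 4, 5, and 6 (prior 1/6 each): the attendant would have opened locker 1 instead, probability 0; weight (1/6)·0 = 0 each.
If it is in locker 3 (prior 1/6): the attendant opened locker 3, so this case is ruled out; weight (1/6)·0 = 0.
The weights sum to 1/6.
So P(the prize voucher in locker 2 | the attendant opened locker 3) = 0 / (1/6) = 0.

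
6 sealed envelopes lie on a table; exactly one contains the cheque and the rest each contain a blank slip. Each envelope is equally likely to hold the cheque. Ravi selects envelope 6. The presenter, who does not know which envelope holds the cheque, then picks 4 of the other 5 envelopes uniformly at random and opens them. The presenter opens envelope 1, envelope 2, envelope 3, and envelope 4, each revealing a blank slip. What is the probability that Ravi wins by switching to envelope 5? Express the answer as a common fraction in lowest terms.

1/2

Apply Bayes' rule, conditioning on where the cheque actually is.
If it is in any of envelopes 1, 2, 3, and 4 (prior 1/6 each): that envelope was opened and seen not to hold the prize — ruled out; weight (1/6)·0 = 0 each.
If it is in either of envelopes 5 and 6 (prior 1/6 each): the presenter picks exactly this set with probability 1/5 regardless, and none is the prize; weight (1/6)·(1/5) = 1/30 each.
The weights sum to 1/15.
So P(the cheque in envelope 5 | the presenter opened envelope 1, envelope 2, envelope 3, and envelope 4) = (1/30) / (1/15) = 1/2.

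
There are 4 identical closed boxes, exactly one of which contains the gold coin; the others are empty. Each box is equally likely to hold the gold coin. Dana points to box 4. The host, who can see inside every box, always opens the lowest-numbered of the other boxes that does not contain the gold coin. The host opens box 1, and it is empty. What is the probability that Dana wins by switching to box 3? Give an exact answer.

Consider each possible location of the gold coin in turn.
If it is in box 1 (prior 1/4): the host opened box 1, so this case is ruled out; weight (1/4)·0 = 0.
If it is in any of boxes 2, 3, and 4 (prior 1/4 each): box 1 is the lowest-numbered option available, probability 1; weight (1/4)·1 = 1/4 each.
The weights sum to 3/4.
So P(the gold coin in box 3 | the host opened box 1) = (1/4) / (3/4) = 1/3.

1/3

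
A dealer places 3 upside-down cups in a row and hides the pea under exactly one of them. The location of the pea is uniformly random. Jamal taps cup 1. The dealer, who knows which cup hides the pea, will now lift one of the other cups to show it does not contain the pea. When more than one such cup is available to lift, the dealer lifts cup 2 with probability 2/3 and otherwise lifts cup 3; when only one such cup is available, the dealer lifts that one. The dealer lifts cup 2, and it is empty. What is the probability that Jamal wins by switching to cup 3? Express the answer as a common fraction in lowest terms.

3/5

Apply Bayes' rule, conditioning on where the pea actually is.
If it is under cup 1 (prior 1/3): cup 2 is available, opened with probability 2/3; weight (1/3)·(2/3) = 2/9.
If it is under cup 2 (prior 1/3): the dealer opened cup 2, so this case is ruled out; weight (1/3)·0 = 0.
If it is under cup 3 (prior 1/3): only cup 2 is available, probability 1; weight (1/3)·1 = 1/3.
The weights sum to 5/9.
So P(the pea under cup 3 | the dealer opened cup 2) = (1/3) / (5/9) = 3/5.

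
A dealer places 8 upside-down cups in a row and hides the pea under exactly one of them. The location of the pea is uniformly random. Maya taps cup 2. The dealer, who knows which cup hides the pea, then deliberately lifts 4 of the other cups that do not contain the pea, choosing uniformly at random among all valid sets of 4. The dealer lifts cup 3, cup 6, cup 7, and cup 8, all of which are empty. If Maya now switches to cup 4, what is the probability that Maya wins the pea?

Condition on the true location of the pea.
If it is under any of cups 1, 4, and 5 (prior 1/8 each): the dealer has 15 equally likely choices, so probability 1/15; weight (1/8)·(1/15) = 1/120 each.
If it is under cup 2 (prior 1/8): the dealer has 35 equally likely choices, so probability 1/35; weight (1/8)·(1/35) = 1/280.
If it is under any of cups 3, 6, 7, and 8 (prior 1/8 each): that cup was opened and seen not to hold the prize — ruled out; weight (1/8)·0 = 0 each.
The weights sum to 1/35.
So P(the pea under cup 4 | the dealer opened cup 3, cup 6, cup 7, and cup 8) = (1/120) / (1/35) = 7/24.

7/24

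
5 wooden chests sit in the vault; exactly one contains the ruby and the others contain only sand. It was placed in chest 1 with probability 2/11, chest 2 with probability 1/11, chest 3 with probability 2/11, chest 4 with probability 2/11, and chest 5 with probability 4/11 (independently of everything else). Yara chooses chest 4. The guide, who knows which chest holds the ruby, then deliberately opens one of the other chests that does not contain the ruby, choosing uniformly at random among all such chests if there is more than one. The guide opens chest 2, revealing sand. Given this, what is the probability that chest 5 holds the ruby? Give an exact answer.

Consider each possible location of the ruby in turn.
If it is in either of chests 1 and 3 (prior 2/11 each): the guide has 3 equally likely choices, so probability 1/3; weight (2/11)·(1/3) = 2/33 each.
If it is in chest 2 (prior 1/11): the guide opened chest 2, so this case is ruled out; weight (1/11)·0 = 0.
If it is in chest 4 (prior 2/11): the guide has 4 equally likely choices, so probability 1/4; weight (2/11)·(1/4) = 1/22.
If it is in chest 5 (prior 4/11): the guide has 3 equally likely choices, so probability 1/3; weight (4/11)·(1/3) = 4/33.
The weights sum to 19/66.
So P(the ruby in chest 5 | the guide opened chest 2) = (4/33) / (19/66) = 8/19.

8/19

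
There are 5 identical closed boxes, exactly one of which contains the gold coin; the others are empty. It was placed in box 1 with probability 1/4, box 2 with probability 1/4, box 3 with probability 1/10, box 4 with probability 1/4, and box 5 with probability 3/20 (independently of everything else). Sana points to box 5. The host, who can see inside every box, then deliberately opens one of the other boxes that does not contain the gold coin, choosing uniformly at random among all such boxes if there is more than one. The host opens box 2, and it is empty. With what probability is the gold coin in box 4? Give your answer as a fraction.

Consider each possible location of the gold coin in turn.
If it is in either of boxes 1 and 4 (prior 1/4 each): the host has 3 equally likely choices, so probability 1/3; weight (1/4)·(1/3) = 1/12 each.
If it is in box 2 (prior 1/4): the host opened box 2, so this case is ruled out; weight (1/4)·0 = 0.
If it is in box 3 (prior 1/10): the host has 3 equally likely choices, so probability 1/3; weight (1/10)·(1/3) = 1/30.
If it is in box 5 (prior 3/20): the host has 4 equally likely choices, so probability 1/4; weight (3/20)·(1/4) = 3/80.
The weights sum to 19/80.
So P(the gold coin in box 4 | the host opened box 2) = (1/12) / (19/80) = 20/57.

20/57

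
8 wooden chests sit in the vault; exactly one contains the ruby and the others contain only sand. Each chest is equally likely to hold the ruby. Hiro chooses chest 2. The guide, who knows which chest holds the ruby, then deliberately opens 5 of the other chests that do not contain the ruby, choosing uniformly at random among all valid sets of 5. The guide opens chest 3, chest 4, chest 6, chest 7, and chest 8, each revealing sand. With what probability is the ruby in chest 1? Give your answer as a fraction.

7/16

Apply Bayes' rule, conditioning on where the ruby actually is.
If it is in either of chests 1 and 5 (prior 1/8 each): the guide has 6 equally likely choices, so probability 1/6; weight (1/8)·(1/6) = 1/48 each.
If it is in chest 2 (prior 1/8): the guide has 21 equally likely choices, so probability 1/21; weight (1/8)·(1/21) = 1/168.
If it is in any of chests 3, 4, 6, 7, and 8 (prior 1/8 each): that chest was opened and seen not to hold the prize — ruled out; weight (1/8)·0 = 0 each.
The weights sum to 1/21.
So P(the ruby in chest 1 | the guide opened chest 3, chest 4, chest 6, chest 7, and chest 8) = (1/48) / (1/21) = 7/16.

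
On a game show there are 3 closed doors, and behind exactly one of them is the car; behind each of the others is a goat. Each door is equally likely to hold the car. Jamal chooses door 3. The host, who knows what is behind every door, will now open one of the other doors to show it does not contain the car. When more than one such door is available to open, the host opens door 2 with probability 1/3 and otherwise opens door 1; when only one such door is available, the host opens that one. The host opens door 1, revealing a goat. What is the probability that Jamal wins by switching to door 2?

3/5

Condition on the true location of the car.
If it is behind door 1 (prior 1/3): the host opened door 1, so this case is ruled out; weight (1/3)·0 = 0.
If it is behind door 2 (prior 1/3): only door 1 is available, probability 1; weight (1/3)·1 = 1/3.
If it is behind door 3 (prior 1/3): door 2 is available but not opened, probability 2/3; weight (1/3)·(2/3) = 2/9.
The weights sum to 5/9.
So P(the car behind door 2 | the host opened door 1) = (1/3) / (5/9) = 3/5.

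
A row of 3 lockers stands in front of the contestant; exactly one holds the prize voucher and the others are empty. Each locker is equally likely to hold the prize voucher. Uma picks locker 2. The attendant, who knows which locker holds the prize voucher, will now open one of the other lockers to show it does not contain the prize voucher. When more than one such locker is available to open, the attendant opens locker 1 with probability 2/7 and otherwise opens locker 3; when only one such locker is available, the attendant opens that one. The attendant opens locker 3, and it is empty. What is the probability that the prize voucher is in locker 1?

7/12

Condition on the true location of the prize voucher.
If it is in locker 1 (prior 1/3): only locker 3 is available, probability 1; weight (1/3)·1 = 1/3.
If it is in locker 2 (prior 1/3): locker 1 is available but not opened, probability 5/7; weight (1/3)·(5/7) = 5/21.
If it is in locker 3 (prior 1/3): the attendant opened locker 3, so this case is ruled out; weight (1/3)·0 = 0.
The weights sum to 4/7.
So P(the prize voucher in locker 1 | the attendant opened locker 3) = (1/3) / (4/7) = 7/12.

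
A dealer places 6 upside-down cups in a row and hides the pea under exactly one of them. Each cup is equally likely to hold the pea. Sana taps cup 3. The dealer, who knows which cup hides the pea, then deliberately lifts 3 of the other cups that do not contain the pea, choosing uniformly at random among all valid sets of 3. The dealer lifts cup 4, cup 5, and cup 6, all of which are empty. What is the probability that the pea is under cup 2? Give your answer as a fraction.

Apply Bayes' rule, conditioning on where the pea actually is.
If it is under either of cups 1 and 2 (prior 1/6 each): the dealer has 4 equally likely choices, so probability 1/4; weight (1/6)·(1/4) = 1/24 each.
If it is under cup 3 (prior 1/6): the dealer has 10 equally likely choices, so probability 1/10; weight (1/6)·(1/10) = 1/60.
If it is under any of cups 4, 5, and 6 (prior 1/6 each): that cup was opened and seen not to hold the prize — ruled out; weight (1/6)·0 = 0 each.
The weights sum to 1/10.
So P(the pea under cup 2 | the dealer opened cup 4, cup 5, and cup 6) = (1/24) / (1/10) = 5/12.

5/12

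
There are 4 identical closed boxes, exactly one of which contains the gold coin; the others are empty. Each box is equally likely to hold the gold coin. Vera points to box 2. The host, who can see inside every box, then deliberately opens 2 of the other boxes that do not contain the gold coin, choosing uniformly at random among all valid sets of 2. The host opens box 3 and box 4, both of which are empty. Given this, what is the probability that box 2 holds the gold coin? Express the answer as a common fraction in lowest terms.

1/4

Condition on the true location of the gold coin.
If it is in box 1 (prior 1/4): the host has no choice, probability 1; weight (1/4)·1 = 1/4.
If it is in box 2 (prior 1/4): the host has 3 equally likely choices, so probability 1/3; weight (1/4)·(1/3) = 1/12.
If it is in either of boxes 3 and 4 (prior 1/4 each): that box was opened and seen not to hold the prize — ruled out; weight (1/4)·0 = 0 each.
The weights sum to 1/3.
So P(the gold coin in box 2 | the host opened box 3 and box 4) = (1/12) / (1/3) = 1/4.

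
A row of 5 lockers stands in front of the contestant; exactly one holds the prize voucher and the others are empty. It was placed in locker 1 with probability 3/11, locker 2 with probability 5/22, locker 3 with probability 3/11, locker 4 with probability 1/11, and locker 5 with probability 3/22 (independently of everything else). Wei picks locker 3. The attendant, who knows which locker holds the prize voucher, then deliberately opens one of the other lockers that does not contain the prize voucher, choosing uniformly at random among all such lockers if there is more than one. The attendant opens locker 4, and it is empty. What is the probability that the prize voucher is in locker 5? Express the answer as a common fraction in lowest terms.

Consider each possible location of the prize voucher in turn.
If it is in locker 1 (prior 3/11): the attendant has 3 equally likely choices, so probability 1/3; weight (3/11)·(1/3) = 1/11.
If it is in locker 2 (prior 5/22): the attendant has 3 equally likely choices, so probability 1/3; weight (5/22)·(1/3) = 5/66.
If it is in locker 3 (prior 3/11): the attendant has 4 equally likely choices, so probability 1/4; weight (3/11)·(1/4) = 3/44.
If it is in locker 4 (prior 1/11): the attendant opened locker 4, so this case is ruled out; weight (1/11)·0 = 0.
If it is in locker 5 (prior 3/22): the attendant has 3 equally likely choices, so probability 1/3; weight (3/22)·(1/3) = 1/22.
The weights sum to 37/132.
So P(the prize voucher in locker 5 | the attendant opened locker 4) = (1/22) / (37/132) = 6/37.

6/37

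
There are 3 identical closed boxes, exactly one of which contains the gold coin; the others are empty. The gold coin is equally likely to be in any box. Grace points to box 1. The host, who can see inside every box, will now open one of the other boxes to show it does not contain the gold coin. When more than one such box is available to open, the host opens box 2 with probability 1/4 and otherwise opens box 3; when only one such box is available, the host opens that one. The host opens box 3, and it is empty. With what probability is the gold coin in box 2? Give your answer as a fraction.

Apply Bayes' rule, conditioning on where the gold coin actually is.
If it is in box 1 (prior 1/3): box 2 is available but not opened, probability 3/4; weight (1/3)·(3/4) = 1/4.
If it is in box 2 (prior 1/3): only box 3 is available, probability 1; weight (1/3)·1 = 1/3.
If it is in box 3 (prior 1/3): the host opened box 3, so this case is ruled out; weight (1/3)·0 = 0.
The weights sum to 7/12.
So P(the gold coin in box 2 | the host opened box 3) = (1/3) / (7/12) = 4/7.

4/7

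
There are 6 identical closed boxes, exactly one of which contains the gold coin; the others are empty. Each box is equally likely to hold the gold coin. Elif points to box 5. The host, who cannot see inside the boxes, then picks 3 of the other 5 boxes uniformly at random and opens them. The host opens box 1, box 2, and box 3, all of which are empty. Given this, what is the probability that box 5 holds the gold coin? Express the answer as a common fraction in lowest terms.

1/3

Because the host chose which boxes to open without knowing where the gold coin is, the choice is independent of the prize location. Learning that none of the 3 opened boxes holds the gold coin simply rules out those 3 locations and leaves the remaining 3 boxes still equally likely by symmetry.
So P(the gold coin in box 5) = 1/3.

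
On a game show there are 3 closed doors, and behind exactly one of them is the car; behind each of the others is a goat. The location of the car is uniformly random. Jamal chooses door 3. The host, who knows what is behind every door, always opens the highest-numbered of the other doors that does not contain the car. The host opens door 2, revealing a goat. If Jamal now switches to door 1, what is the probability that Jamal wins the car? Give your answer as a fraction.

1/2

Condition on the true location of the car.
If it is behind either of doors 1 and 3 (prior 1/3 each): door 2 is the highest-numbered option available, probability 1; weight (1/3)·1 = 1/3 each.
If it is behind door 2 (prior 1/3): the host opened door 2, so this case is ruled out; weight (1/3)·0 = 0.
The weights sum to 2/3.
So P(the car behind door 1 | the host opened door 2) = (1/3) / (2/3) = 1/2.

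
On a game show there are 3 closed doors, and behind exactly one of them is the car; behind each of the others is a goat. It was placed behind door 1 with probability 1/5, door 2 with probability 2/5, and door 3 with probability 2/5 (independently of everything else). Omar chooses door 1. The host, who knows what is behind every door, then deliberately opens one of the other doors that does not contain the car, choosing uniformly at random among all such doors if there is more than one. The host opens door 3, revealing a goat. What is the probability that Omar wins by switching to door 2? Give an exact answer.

4/5

Condition on the true location of the car.
If it is behind door 1 (prior 1/5): the host has 2 equally likely choices, so probability 1/2; weight (1/5)·(1/2) = 1/10.
If it is behind door 2 (prior 2/5): the host has no choice, probability 1; weight (2/5)·1 = 2/5.
If it is behind door 3 (prior 2/5): the host opened door 3, so this case is ruled out; weight (2/5)·0 = 0.
The weights sum to 1/2.
So P(the car behind door 2 | the host opened door 3) = (2/5) / (1/2) = 4/5.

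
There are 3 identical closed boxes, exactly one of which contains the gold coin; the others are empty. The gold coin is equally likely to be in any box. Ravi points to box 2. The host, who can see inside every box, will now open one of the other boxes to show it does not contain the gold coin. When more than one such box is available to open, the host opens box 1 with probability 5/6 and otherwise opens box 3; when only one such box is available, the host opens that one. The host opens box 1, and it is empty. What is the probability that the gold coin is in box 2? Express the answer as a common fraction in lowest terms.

Condition on the true location of the gold coin.
If it is in box 1 (prior 1/3): the host opened box 1, so this case is ruled out; weight (1/3)·0 = 0.
If it is in box 2 (prior 1/3): box 1 is available, opened with probability 5/6; weight (1/3)·(5/6) = 5/18.
If it is in box 3 (prior 1/3): only box 1 is available, probability 1; weight (1/3)·1 = 1/3.
The weights sum to 11/18.
So P(the gold coin in box 2 | the host opened box 1) = (5/18) / (11/18) = 5/11.

5/11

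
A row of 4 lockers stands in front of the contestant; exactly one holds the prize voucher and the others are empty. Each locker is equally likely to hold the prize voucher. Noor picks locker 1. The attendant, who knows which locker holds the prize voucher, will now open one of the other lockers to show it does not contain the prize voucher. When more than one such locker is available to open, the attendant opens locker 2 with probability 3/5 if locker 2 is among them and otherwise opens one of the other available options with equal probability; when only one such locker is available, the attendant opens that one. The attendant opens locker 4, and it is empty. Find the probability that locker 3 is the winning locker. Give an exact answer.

Consider each possible location of the prize voucher in turn.
If it is in locker 1 (prior 1/4): locker 2 is available but not opened; locker 4 gets probability (1 − 3/5)/2 = 1/5; weight (1/4)·(1/5) = 1/20.
If it is in locker 2 (prior 1/4): locker 2 holds the prize so is unavailable; the attendant chooses uniformly among the 2 others, probability 1/2; weight (1/4)·(1/2) = 1/8.
If it is in locker 3 (prior 1/4): locker 2 is available but not opened, probability 2/5; weight (1/4)·(2/5) = 1/10.
If it is in locker 4 (prior 1/4): the attendant opened locker 4, so this case is ruled out; weight (1/4)·0 = 0.
The weights sum to 11/40.
So P(the prize voucher in locker 3 | the attendant opened locker 4) = (1/10) / (11/40) = 4/11.

4/11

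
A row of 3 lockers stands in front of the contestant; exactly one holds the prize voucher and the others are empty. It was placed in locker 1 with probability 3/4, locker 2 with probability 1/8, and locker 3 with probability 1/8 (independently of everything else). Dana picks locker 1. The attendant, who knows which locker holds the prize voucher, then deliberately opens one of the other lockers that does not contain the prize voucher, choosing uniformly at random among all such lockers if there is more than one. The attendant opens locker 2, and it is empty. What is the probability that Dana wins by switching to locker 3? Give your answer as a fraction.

1/4

Apply Bayes' rule, conditioning on where the prize voucher actually is.
If it is in locker 1 (prior 3/4): the attendant has 2 equally likely choices, so probability 1/2; weight (3/4)·(1/2) = 3/8.
If it is in locker 2 (prior 1/8): the attendant opened locker 2, so this case is ruled out; weight (1/8)·0 = 0.
If it is in locker 3 (prior 1/8): the attendant has no choice, probability 1; weight (1/8)·1 = 1/8.
The weights sum to 1/2.
So P(the prize voucher in locker 3 | the attendant opened locker 2) = (1/8) / (1/2) = 1/4.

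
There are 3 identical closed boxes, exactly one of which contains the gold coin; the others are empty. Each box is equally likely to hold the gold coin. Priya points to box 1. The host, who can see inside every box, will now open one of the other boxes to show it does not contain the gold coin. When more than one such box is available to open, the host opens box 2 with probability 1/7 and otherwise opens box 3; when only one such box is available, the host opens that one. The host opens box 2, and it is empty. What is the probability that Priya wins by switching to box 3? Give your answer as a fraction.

Condition on the true location of the gold coin.
If it is in box 1 (prior 1/3): box 2 is available, opened with probability 1/7; weight (1/3)·(1/7) = 1/21.
If it is in box 2 (prior 1/3): the host opened box 2, so this case is ruled out; weight (1/3)·0 = 0.
If it is in box 3 (prior 1/3): only box 2 is available, probability 1; weight (1/3)·1 = 1/3.
The weights sum to 8/21.
So P(the gold coin in box 3 | the host opened box 2) = (1/3) / (8/21) = 7/8.

7/8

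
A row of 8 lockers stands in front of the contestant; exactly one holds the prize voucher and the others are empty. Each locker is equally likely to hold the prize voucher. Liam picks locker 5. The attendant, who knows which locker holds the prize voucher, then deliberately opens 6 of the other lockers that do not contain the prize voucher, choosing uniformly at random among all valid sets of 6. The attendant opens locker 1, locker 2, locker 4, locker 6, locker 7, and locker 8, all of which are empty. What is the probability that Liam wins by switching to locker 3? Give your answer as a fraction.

7/8

Condition on the true location of the prize voucher.
If it is in any of lockers 1, 2, 4, 6, 7, and 8 (prior 1/8 each): that locker was opened and seen not to hold the prize — ruled out; weight (1/8)·0 = 0 each.
If it is in locker 3 (prior 1/8): the attendant has no choice, probability 1; weight (1/8)·1 = 1/8.
If it is in locker 5 (prior 1/8): the attendant has 7 equally likely choices, so probability 1/7; weight (1/8)·(1/7) = 1/56.
The weights sum to 1/7.
So P(the prize voucher in locker 3 | the attendant opened locker 1, locker 2, locker 4, locker 6, locker 7, and locker 8) = (1/8) / (1/7) = 7/8.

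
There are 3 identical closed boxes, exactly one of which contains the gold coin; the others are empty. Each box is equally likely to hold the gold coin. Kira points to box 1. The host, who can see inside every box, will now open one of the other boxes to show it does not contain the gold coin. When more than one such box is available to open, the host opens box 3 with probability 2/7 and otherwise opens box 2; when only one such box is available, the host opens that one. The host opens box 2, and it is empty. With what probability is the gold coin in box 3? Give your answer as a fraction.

Condition on the true location of the gold coin.
If it is in box 1 (prior 1/3): box 3 is available but not opened, probability 5/7; weight (1/3)·(5/7) = 5/21.
If it is in box 2 (prior 1/3): the host opened box 2, so this case is ruled out; weight (1/3)·0 = 0.
If it is in box 3 (prior 1/3): only box 2 is available, probability 1; weight (1/3)·1 = 1/3.
The weights sum to 4/7.
So P(the gold coin in box 3 | the host opened box 2) = (1/3) / (4/7) = 7/12.

7/12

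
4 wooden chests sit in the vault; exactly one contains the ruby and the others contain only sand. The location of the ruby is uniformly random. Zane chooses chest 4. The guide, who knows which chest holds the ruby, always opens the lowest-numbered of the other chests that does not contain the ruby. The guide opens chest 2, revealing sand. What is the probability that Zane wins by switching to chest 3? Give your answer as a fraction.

0

Condition on the true location of the ruby.
If it is in chest 1 (prior 1/4): chest 2 is the lowest-numbered option available, probability 1; weight (1/4)·1 = 1/4.
If it is in chest 2 (prior 1/4): the guide opened chest 2, so this case is ruled out; weight (1/4)·0 = 0.
If it is in either of chests 3 and 4 (prior 1/4 each): the guide would have opened chest 1 instead, probability 0; weight (1/4)·0 = 0 each.
The weights sum to 1/4.
So P(the ruby in chest 3 | the guide opened chest 2) = 0 / (1/4) = 0.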